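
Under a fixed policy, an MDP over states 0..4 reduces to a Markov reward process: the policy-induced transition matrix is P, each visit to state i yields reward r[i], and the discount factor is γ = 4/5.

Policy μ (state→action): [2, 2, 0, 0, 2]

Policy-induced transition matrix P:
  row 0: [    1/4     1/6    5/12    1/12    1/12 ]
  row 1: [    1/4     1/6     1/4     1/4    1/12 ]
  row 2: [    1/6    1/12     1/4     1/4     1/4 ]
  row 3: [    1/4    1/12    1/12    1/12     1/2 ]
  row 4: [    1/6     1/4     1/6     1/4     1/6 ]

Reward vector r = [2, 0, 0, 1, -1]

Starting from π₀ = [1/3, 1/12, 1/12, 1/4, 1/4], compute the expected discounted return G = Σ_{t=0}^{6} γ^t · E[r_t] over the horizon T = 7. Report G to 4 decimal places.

t=0: π = [0.3333, 0.0833, 0.0833, 0.2500, 0.2500], E[r] = 0.6667, γ^t·E[r] = 0.666667, running G = 0.666667
t=1: π = [0.2222, 0.1597, 0.2431, 0.1528, 0.2222], E[r] = 0.3750, γ^t·E[r] = 0.300000, running G = 0.966667
t=2: π = [0.2112, 0.1522, 0.2431, 0.1875, 0.2060], E[r] = 0.4039, γ^t·E[r] = 0.258519, running G = 1.225185
t=3: π = [0.2126, 0.1480, 0.2368, 0.1835, 0.2191], E[r] = 0.3896, γ^t·E[r] = 0.199457, running G = 1.424642
t=4: π = [0.2120, 0.1499, 0.2366, 0.1840, 0.2175], E[r] = 0.3905, γ^t·E[r] = 0.159931, running G = 1.584573
t=5: π = [0.2122, 0.1497, 0.2365, 0.1840, 0.2175], E[r] = 0.3908, γ^t·E[r] = 0.128047, running G = 1.712620
t=6: π = [0.2122, 0.1498, 0.2366, 0.1840, 0.2176], E[r] = 0.3907, γ^t·E[r] = 0.102429, running G = 1.815049

G = 1.8150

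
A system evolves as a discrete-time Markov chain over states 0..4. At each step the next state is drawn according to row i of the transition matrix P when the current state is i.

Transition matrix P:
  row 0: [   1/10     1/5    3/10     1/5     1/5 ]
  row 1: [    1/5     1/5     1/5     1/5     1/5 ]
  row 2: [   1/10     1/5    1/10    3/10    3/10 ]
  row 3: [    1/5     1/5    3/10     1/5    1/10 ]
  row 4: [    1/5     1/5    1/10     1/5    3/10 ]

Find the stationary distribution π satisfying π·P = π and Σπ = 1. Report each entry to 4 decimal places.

Balance equations π_j = Σ_i π_i·P[i][j]:
  π_0 = 1/10·π_0 + 1/5·π_1 + 1/10·π_2 + 1/5·π_3 + 1/5·π_4
  π_1 = 1/5·π_0 + 1/5·π_1 + 1/5·π_2 + 1/5·π_3 + 1/5·π_4
  π_2 = 3/10·π_0 + 1/5·π_1 + 1/10·π_2 + 3/10·π_3 + 1/10·π_4
  π_3 = 1/5·π_0 + 1/5·π_1 + 3/10·π_2 + 1/5·π_3 + 1/5·π_4
  normalize: π_0 + π_1 + π_2 + π_3 + π_4 = 1
Solving the linear system gives exactly π = [10/61, 1/5, 12/61, 67/305, 67/305].

π = [0.1639, 0.2000, 0.1967, 0.2197, 0.2197]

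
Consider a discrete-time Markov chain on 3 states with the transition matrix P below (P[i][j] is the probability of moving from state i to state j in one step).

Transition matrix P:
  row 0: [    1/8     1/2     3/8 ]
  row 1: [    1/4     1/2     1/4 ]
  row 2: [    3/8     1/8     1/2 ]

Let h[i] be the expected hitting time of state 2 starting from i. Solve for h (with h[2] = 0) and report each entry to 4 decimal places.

h = [3.2000, 3.6000, 0.0000]

First-step conditioning: h[2] = 0; for i ≠ 2, h[i] = 1 + Σ_k P[i][k]·h[k].
  h[0] = 1 + 1/8·h[0] + 1/2·h[1]
  h[1] = 1 + 1/4·h[0] + 1/2·h[1]
Solving the 2×2 linear system over states ≠ 2 gives exactly h = [16/5, 18/5, 0] (h[2] = 0 is the target).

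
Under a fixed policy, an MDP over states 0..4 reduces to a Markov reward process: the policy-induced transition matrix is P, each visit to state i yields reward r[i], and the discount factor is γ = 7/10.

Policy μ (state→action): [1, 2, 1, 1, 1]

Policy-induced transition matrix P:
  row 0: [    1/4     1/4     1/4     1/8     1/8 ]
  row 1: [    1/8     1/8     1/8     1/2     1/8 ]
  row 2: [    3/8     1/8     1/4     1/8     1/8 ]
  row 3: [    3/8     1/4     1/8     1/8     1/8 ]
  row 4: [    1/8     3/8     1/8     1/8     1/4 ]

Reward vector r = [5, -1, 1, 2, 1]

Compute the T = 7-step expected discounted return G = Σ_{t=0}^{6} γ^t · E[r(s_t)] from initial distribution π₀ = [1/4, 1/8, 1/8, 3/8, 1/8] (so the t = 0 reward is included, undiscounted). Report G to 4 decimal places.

G = 5.8194

t=0: π = [0.2500, 0.1250, 0.1250, 0.3750, 0.1250], E[r] = 2.1250, γ^t·E[r] = 2.125000, running G = 2.125000
t=1: π = [0.2813, 0.2344, 0.1719, 0.1719, 0.1406], E[r] = 1.8281, γ^t·E[r] = 1.279688, running G = 3.404688
t=2: π = [0.2461, 0.2168, 0.1816, 0.2129, 0.1426], E[r] = 1.7637, γ^t·E[r] = 0.864199, running G = 4.268887
t=3: π = [0.2544, 0.2180, 0.1785, 0.2063, 0.1428], E[r] = 1.7878, γ^t·E[r] = 0.613230, running G = 4.882116
t=4: π = [0.2530, 0.2183, 0.1791, 0.2068, 0.1429], E[r] = 1.7821, γ^t·E[r] = 0.427891, running G = 5.310007
t=5: π = [0.2531, 0.2182, 0.1790, 0.2069, 0.1429], E[r] = 1.7829, γ^t·E[r] = 0.299645, running G = 5.609652
t=6: π = [0.2531, 0.2182, 0.1790, 0.2068, 0.1429], E[r] = 1.7828, γ^t·E[r] = 0.209747, running G = 5.819399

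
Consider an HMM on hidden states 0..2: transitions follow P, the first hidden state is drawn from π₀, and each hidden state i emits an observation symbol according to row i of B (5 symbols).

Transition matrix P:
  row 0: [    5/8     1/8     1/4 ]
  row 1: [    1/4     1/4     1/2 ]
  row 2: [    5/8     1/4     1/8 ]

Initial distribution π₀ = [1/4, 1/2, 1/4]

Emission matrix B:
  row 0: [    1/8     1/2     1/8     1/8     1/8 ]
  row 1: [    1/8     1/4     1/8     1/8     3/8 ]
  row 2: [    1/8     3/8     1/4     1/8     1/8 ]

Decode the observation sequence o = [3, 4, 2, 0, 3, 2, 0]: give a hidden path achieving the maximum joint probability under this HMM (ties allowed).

path = [1, 1, 2, 0, 0, 0, 0]

t=0: δ = [3.125e-02, 6.250e-02, 3.125e-02]  (obs o_0=3)
t=1: δ = [2.441e-03, 5.859e-03, 3.906e-03]  ψ = [0, 1, 1]  (obs o_1=4)
t=2: δ = [3.052e-04, 1.831e-04, 7.324e-04]  ψ = [2, 1, 1]  (obs o_2=2)
t=3: δ = [5.722e-05, 2.289e-05, 1.144e-05]  ψ = [2, 2, 1]  (obs o_3=0)
t=4: δ = [4.470e-06, 8.941e-07, 1.788e-06]  ψ = [0, 0, 0]  (obs o_4=3)
t=5: δ = [3.492e-07, 6.985e-08, 2.794e-07]  ψ = [0, 0, 0]  (obs o_5=2)
t=6: δ = [2.728e-08, 8.731e-09, 1.091e-08]  ψ = [0, 2, 0]  (obs o_6=0)
backtrack: best end state = 0; path = [1, 1, 2, 0, 0, 0, 0]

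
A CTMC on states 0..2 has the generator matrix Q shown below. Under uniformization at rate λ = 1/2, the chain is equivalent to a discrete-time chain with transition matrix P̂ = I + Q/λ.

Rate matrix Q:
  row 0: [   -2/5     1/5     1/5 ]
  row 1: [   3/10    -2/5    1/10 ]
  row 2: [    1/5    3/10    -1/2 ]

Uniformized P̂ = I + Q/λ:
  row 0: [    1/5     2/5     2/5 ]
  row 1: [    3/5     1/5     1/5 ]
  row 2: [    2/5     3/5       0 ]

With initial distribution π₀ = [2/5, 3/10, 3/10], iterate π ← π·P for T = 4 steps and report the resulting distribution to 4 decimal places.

π = [0.3963, 0.3722, 0.2315]

t=0: π = [0.4000, 0.3000, 0.3000]
t=1: π = [0.3800, 0.4000, 0.2200]
t=2: π = [0.4040, 0.3640, 0.2320]
t=3: π = [0.3920, 0.3736, 0.2344]
t=4: π = [0.3963, 0.3722, 0.2315]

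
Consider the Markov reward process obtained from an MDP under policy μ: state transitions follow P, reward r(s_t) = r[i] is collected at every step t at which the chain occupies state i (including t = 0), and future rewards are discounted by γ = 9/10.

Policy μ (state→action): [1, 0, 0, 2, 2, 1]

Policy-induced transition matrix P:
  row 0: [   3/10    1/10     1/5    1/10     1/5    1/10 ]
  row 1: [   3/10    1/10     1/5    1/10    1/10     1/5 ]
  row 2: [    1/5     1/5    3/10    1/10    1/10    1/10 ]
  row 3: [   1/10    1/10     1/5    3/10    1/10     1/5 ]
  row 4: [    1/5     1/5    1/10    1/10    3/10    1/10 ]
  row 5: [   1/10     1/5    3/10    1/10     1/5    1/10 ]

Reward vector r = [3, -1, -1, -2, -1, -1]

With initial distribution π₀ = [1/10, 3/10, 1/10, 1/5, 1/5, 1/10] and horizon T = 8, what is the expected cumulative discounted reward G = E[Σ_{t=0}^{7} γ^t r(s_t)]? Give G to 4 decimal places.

G = -2.1591

t=0: π = [0.1000, 0.3000, 0.1000, 0.2000, 0.2000, 0.1000], E[r] = -0.8000, γ^t·E[r] = -0.800000, running G = -0.800000
t=1: π = [0.2100, 0.1400, 0.2000, 0.1400, 0.1600, 0.1500], E[r] = -0.3000, γ^t·E[r] = -0.270000, running G = -1.070000
t=2: π = [0.2060, 0.1510, 0.2190, 0.1280, 0.1680, 0.1280], E[r] = -0.3040, γ^t·E[r] = -0.246240, running G = -1.316240
t=3: π = [0.2101, 0.1515, 0.2179, 0.1256, 0.1670, 0.1279], E[r] = -0.2852, γ^t·E[r] = -0.207911, running G = -1.524151
t=4: π = [0.2108, 0.1513, 0.2179, 0.1251, 0.1672, 0.1277], E[r] = -0.2819, γ^t·E[r] = -0.184941, running G = -1.709092
t=5: π = [0.2109, 0.1513, 0.2178, 0.1250, 0.1673, 0.1276], E[r] = -0.2813, γ^t·E[r] = -0.166117, running G = -1.875209
t=6: π = [0.2110, 0.1513, 0.2178, 0.1250, 0.1673, 0.1276], E[r] = -0.2812, γ^t·E[r] = -0.149435, running G = -2.024644
t=7: π = [0.2110, 0.1513, 0.2178, 0.1250, 0.1673, 0.1276], E[r] = -0.2812, γ^t·E[r] = -0.134479, running G = -2.159123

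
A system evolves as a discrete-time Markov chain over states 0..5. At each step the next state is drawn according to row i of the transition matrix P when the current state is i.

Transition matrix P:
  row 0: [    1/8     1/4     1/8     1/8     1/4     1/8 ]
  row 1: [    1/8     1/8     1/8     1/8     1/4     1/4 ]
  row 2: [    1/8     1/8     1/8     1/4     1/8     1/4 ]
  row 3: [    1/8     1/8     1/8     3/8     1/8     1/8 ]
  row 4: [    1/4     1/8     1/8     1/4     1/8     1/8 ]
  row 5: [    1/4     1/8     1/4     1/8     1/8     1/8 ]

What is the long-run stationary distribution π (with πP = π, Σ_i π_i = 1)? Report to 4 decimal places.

Balance equations π_j = Σ_i π_i·P[i][j]:
  π_0 = 1/8·π_0 + 1/8·π_1 + 1/8·π_2 + 1/8·π_3 + 1/4·π_4 + 1/4·π_5
  π_1 = 1/4·π_0 + 1/8·π_1 + 1/8·π_2 + 1/8·π_3 + 1/8·π_4 + 1/8·π_5
  π_2 = 1/8·π_0 + 1/8·π_1 + 1/8·π_2 + 1/8·π_3 + 1/8·π_4 + 1/4·π_5
  π_3 = 1/8·π_0 + 1/8·π_1 + 1/4·π_2 + 3/8·π_3 + 1/4·π_4 + 1/8·π_5
  π_4 = 1/4·π_0 + 1/4·π_1 + 1/8·π_2 + 1/8·π_3 + 1/8·π_4 + 1/8·π_5
  normalize: π_0 + π_1 + π_2 + π_3 + π_4 + π_5 = 1
Solving the linear system gives exactly π = [5239/31625, 4608/31625, 4591/31625, 12/55, 5184/31625, 5103/31625].

π = [0.1657, 0.1457, 0.1452, 0.2182, 0.1639, 0.1614]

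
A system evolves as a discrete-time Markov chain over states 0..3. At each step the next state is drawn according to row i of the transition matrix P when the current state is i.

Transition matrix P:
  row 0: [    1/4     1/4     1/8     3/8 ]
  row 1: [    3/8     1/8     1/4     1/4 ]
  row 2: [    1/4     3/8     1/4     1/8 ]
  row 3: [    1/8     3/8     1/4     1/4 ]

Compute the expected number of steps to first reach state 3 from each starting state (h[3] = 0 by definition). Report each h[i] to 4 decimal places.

h = [3.3289, 3.8121, 4.3490, 0.0000]

First-step conditioning: h[3] = 0; for i ≠ 3, h[i] = 1 + Σ_k P[i][k]·h[k].
  h[0] = 1 + 1/4·h[0] + 1/4·h[1] + 1/8·h[2]
  h[1] = 1 + 3/8·h[0] + 1/8·h[1] + 1/4·h[2]
  h[2] = 1 + 1/4·h[0] + 3/8·h[1] + 1/4·h[2]
Solving the 3×3 linear system over states ≠ 3 gives exactly h = [496/149, 568/149, 648/149, 0] (h[3] = 0 is the target).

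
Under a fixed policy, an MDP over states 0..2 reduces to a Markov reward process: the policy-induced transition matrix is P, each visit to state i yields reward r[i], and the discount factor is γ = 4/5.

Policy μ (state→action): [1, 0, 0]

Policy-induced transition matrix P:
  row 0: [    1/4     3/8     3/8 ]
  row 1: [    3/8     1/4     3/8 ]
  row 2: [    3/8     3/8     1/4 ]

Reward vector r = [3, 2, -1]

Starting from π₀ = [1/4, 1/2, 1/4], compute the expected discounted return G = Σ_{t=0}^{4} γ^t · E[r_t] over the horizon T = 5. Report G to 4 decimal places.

G = 4.6337

t=0: π = [0.2500, 0.5000, 0.2500], E[r] = 1.5000, γ^t·E[r] = 1.500000, running G = 1.500000
t=1: π = [0.3438, 0.3125, 0.3438], E[r] = 1.3125, γ^t·E[r] = 1.050000, running G = 2.550000
t=2: π = [0.3320, 0.3359, 0.3320], E[r] = 1.3359, γ^t·E[r] = 0.855000, running G = 3.405000
t=3: π = [0.3335, 0.3330, 0.3335], E[r] = 1.3330, γ^t·E[r] = 0.682500, running G = 4.087500
t=4: π = [0.3333, 0.3334, 0.3333], E[r] = 1.3334, γ^t·E[r] = 0.546150, running G = 4.633650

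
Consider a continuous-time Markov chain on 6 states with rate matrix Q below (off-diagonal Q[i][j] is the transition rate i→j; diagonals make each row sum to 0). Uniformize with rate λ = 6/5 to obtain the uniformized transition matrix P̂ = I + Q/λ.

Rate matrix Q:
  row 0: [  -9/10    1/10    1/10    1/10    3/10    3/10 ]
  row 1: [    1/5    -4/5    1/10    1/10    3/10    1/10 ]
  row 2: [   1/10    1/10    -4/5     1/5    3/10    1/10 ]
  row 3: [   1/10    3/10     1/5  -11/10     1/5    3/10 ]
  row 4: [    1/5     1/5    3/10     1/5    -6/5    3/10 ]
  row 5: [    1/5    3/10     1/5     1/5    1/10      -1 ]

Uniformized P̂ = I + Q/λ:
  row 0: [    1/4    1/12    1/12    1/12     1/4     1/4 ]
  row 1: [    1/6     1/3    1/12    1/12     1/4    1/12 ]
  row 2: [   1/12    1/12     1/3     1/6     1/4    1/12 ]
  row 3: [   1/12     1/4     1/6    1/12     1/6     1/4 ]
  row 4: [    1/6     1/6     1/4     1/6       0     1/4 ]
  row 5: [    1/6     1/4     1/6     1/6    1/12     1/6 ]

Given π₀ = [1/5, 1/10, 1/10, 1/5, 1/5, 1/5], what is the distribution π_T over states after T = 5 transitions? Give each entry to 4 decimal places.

π = [0.1538, 0.1964, 0.1818, 0.1269, 0.1685, 0.1726]

t=0: π = [0.2000, 0.1000, 0.1000, 0.2000, 0.2000, 0.2000]
t=1: π = [0.1583, 0.1917, 0.1750, 0.1250, 0.1500, 0.2000]
t=2: π = [0.1549, 0.1979, 0.1792, 0.1271, 0.1688, 0.1722]
t=3: π = [0.1541, 0.1968, 0.1812, 0.1267, 0.1685, 0.1728]
t=4: π = [0.1538, 0.1965, 0.1817, 0.1269, 0.1685, 0.1726]
t=5: π = [0.1538, 0.1964, 0.1818, 0.1269, 0.1685, 0.1726]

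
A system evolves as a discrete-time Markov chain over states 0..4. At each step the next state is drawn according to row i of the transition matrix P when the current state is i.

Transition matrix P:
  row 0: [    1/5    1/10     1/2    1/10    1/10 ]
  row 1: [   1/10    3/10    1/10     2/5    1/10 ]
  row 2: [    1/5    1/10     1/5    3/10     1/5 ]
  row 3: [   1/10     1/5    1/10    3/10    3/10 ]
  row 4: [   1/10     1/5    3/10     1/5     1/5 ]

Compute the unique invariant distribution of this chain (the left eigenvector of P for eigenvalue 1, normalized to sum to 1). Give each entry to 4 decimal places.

Balance equations π_j = Σ_i π_i·P[i][j]:
  π_0 = 1/5·π_0 + 1/10·π_1 + 1/5·π_2 + 1/10·π_3 + 1/10·π_4
  π_1 = 1/10·π_0 + 3/10·π_1 + 1/10·π_2 + 1/5·π_3 + 1/5·π_4
  π_2 = 1/2·π_0 + 1/10·π_1 + 1/5·π_2 + 1/10·π_3 + 3/10·π_4
  π_3 = 1/10·π_0 + 2/5·π_1 + 3/10·π_2 + 3/10·π_3 + 1/5·π_4
  normalize: π_0 + π_1 + π_2 + π_3 + π_4 = 1
Solving the linear system gives exactly π = [1050/7781, 1427/7781, 1669/7781, 2115/7781, 1520/7781].

π = [0.1349, 0.1834, 0.2145, 0.2718, 0.1953]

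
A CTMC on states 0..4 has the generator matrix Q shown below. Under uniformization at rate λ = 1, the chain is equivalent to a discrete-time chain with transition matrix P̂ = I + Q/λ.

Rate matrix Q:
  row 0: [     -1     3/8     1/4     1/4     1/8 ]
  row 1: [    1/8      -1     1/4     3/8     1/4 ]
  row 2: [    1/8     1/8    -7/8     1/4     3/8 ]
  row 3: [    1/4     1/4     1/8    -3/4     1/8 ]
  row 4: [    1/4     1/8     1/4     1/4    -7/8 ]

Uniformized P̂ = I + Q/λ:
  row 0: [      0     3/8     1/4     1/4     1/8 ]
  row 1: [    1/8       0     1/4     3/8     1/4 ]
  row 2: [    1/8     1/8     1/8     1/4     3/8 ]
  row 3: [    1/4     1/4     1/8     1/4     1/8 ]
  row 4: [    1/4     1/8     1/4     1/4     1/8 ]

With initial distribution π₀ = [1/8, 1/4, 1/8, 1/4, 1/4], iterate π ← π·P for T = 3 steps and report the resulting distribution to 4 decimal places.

t=0: π = [0.1250, 0.2500, 0.1250, 0.2500, 0.2500]
t=1: π = [0.1719, 0.1563, 0.2031, 0.2813, 0.1875]
t=2: π = [0.1621, 0.1836, 0.1895, 0.2695, 0.1953]
t=3: π = [0.1628, 0.1763, 0.1926, 0.2729, 0.1953]

π = [0.1628, 0.1763, 0.1926, 0.2729, 0.1953]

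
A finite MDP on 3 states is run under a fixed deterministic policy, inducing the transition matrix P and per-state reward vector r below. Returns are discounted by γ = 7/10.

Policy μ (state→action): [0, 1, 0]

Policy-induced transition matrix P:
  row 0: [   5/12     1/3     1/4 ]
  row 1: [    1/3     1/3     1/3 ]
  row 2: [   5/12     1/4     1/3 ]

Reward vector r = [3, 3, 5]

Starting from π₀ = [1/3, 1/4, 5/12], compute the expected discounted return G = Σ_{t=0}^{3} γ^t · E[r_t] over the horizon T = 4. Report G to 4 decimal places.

G = 9.3607

t=0: π = [0.3333, 0.2500, 0.4167], E[r] = 3.8333, γ^t·E[r] = 3.833333, running G = 3.833333
t=1: π = [0.3958, 0.2986, 0.3056], E[r] = 3.6111, γ^t·E[r] = 2.527778, running G = 6.361111
t=2: π = [0.3918, 0.3079, 0.3003], E[r] = 3.6007, γ^t·E[r] = 1.764340, running G = 8.125451
t=3: π = [0.3910, 0.3083, 0.3007], E[r] = 3.6014, γ^t·E[r] = 1.235270, running G = 9.360721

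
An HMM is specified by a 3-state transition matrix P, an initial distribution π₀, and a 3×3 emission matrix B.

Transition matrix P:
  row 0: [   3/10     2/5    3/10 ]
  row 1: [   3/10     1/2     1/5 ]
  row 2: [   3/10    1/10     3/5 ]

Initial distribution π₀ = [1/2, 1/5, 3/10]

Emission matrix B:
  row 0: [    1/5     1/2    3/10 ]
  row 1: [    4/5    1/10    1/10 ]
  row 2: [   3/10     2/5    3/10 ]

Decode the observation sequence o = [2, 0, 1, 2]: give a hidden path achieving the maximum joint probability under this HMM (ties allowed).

path = [2, 2, 2, 2]

t=0: δ = [1.500e-01, 2.000e-02, 9.000e-02]  (obs o_0=2)
t=1: δ = [9.000e-03, 4.800e-02, 1.620e-02]  ψ = [0, 0, 2]  (obs o_1=0)
t=2: δ = [7.200e-03, 2.400e-03, 3.888e-03]  ψ = [1, 1, 2]  (obs o_2=1)
t=3: δ = [6.480e-04, 2.880e-04, 6.998e-04]  ψ = [0, 0, 2]  (obs o_3=2)
backtrack: best end state = 2; path = [2, 2, 2, 2]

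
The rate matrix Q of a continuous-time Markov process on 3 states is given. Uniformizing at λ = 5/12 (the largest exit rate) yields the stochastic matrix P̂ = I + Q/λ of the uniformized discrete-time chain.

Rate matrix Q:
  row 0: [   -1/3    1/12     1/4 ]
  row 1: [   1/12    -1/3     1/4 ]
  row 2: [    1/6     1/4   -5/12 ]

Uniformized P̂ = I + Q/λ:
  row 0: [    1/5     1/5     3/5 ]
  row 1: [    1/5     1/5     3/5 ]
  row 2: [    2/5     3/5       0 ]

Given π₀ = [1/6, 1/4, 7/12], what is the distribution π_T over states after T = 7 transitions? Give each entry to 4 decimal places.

π = [0.2769, 0.3539, 0.3692]

t=0: π = [0.1667, 0.2500, 0.5833]
t=1: π = [0.3167, 0.4333, 0.2500]
t=2: π = [0.2500, 0.3000, 0.4500]
t=3: π = [0.2900, 0.3800, 0.3300]
t=4: π = [0.2660, 0.3320, 0.4020]
t=5: π = [0.2804, 0.3608, 0.3588]
t=6: π = [0.2718, 0.3435, 0.3847]
t=7: π = [0.2769, 0.3539, 0.3692]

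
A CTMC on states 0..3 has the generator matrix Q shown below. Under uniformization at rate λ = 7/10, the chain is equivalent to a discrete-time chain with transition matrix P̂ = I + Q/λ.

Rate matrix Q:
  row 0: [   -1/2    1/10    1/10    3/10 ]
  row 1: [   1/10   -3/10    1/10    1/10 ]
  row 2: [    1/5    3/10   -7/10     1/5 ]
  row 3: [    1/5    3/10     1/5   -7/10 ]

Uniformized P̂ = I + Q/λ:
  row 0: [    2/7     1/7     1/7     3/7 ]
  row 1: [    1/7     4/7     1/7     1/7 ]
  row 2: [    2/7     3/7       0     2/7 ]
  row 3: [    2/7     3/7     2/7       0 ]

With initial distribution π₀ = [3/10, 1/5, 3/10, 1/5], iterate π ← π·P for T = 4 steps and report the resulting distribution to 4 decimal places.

t=0: π = [0.3000, 0.2000, 0.3000, 0.2000]
t=1: π = [0.2571, 0.3714, 0.1286, 0.2429]
t=2: π = [0.2327, 0.4082, 0.1592, 0.2000]
t=3: π = [0.2274, 0.4204, 0.1487, 0.2035]
t=4: π = [0.2257, 0.4237, 0.1507, 0.2000]

π = [0.2257, 0.4237, 0.1507, 0.2000]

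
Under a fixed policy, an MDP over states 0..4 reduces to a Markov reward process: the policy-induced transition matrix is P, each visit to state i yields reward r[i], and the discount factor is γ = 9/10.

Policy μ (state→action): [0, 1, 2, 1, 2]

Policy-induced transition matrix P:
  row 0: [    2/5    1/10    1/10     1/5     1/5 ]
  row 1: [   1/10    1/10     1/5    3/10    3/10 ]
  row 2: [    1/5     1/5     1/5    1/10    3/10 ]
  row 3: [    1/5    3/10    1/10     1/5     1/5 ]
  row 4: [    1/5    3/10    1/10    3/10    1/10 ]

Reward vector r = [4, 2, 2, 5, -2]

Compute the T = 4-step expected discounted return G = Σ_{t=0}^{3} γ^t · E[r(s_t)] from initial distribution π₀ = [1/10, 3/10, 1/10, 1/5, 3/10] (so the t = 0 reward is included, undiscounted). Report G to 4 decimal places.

G = 7.1556

t=0: π = [0.1000, 0.3000, 0.1000, 0.2000, 0.3000], E[r] = 1.6000, γ^t·E[r] = 1.600000, running G = 1.600000
t=1: π = [0.1900, 0.2100, 0.1400, 0.2500, 0.2100], E[r] = 2.2900, γ^t·E[r] = 2.061000, running G = 3.661000
t=2: π = [0.2170, 0.2060, 0.1350, 0.2280, 0.2140], E[r] = 2.2620, γ^t·E[r] = 1.832220, running G = 5.493220
t=3: π = [0.2228, 0.2019, 0.1341, 0.2285, 0.2127], E[r] = 2.2803, γ^t·E[r] = 1.662339, running G = 7.155559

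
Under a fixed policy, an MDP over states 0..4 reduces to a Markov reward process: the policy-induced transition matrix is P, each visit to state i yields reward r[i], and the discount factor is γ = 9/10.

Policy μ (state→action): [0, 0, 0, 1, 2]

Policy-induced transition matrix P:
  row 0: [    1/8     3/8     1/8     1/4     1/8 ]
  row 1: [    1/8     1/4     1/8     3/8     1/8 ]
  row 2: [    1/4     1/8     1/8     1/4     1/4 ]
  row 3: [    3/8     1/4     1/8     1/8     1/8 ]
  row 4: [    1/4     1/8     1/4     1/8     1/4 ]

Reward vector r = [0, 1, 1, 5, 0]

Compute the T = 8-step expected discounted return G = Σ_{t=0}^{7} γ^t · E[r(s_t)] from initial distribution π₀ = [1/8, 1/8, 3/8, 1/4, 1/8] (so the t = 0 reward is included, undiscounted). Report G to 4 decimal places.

t=0: π = [0.1250, 0.1250, 0.3750, 0.2500, 0.1250], E[r] = 1.7500, γ^t·E[r] = 1.750000, running G = 1.750000
t=1: π = [0.2500, 0.2031, 0.1406, 0.2188, 0.1875], E[r] = 1.4375, γ^t·E[r] = 1.293750, running G = 3.043750
t=2: π = [0.2207, 0.2402, 0.1484, 0.2246, 0.1660], E[r] = 1.5117, γ^t·E[r] = 1.224492, running G = 4.268242
t=3: π = [0.2205, 0.2383, 0.1458, 0.2312, 0.1643], E[r] = 1.5400, γ^t·E[r] = 1.122688, running G = 5.390931
t=4: π = [0.2216, 0.2388, 0.1455, 0.2303, 0.1638], E[r] = 1.5361, γ^t·E[r] = 1.007817, running G = 6.398747
t=5: π = [0.2212, 0.2390, 0.1455, 0.2306, 0.1637], E[r] = 1.5374, γ^t·E[r] = 0.907841, running G = 7.306589
t=6: π = [0.2213, 0.2390, 0.1455, 0.2306, 0.1636], E[r] = 1.5375, γ^t·E[r] = 0.817070, running G = 8.123659
t=7: π = [0.2213, 0.2390, 0.1455, 0.2306, 0.1636], E[r] = 1.5375, γ^t·E[r] = 0.735364, running G = 8.859023

G = 8.8590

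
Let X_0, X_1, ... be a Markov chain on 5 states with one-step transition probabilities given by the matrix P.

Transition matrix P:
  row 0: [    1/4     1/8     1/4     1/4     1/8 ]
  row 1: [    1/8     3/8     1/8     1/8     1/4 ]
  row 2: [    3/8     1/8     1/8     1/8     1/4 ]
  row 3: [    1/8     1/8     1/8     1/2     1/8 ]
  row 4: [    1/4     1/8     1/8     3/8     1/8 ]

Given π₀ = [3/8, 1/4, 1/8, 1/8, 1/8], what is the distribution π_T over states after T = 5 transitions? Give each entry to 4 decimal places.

t=0: π = [0.3750, 0.2500, 0.1250, 0.1250, 0.1250]
t=1: π = [0.2188, 0.1875, 0.1719, 0.2500, 0.1719]
t=2: π = [0.2168, 0.1719, 0.1523, 0.2891, 0.1699]
t=3: π = [0.2114, 0.1680, 0.1521, 0.3030, 0.1655]
t=4: π = [0.2101, 0.1670, 0.1514, 0.3064, 0.1650]
t=5: π = [0.2098, 0.1667, 0.1513, 0.3074, 0.1648]

π = [0.2098, 0.1667, 0.1513, 0.3074, 0.1648]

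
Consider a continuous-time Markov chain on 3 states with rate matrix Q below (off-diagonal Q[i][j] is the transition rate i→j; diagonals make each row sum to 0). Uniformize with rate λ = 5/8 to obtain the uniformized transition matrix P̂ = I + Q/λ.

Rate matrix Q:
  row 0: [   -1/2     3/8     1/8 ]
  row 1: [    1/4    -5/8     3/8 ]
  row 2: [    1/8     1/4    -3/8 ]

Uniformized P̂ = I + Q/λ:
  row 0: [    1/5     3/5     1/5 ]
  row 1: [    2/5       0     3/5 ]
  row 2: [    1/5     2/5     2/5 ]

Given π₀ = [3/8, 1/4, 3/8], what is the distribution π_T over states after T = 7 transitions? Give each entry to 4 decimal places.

π = [0.2644, 0.3242, 0.4114]

t=0: π = [0.3750, 0.2500, 0.3750]
t=1: π = [0.2500, 0.3750, 0.3750]
t=2: π = [0.2750, 0.3000, 0.4250]
t=3: π = [0.2600, 0.3350, 0.4050]
t=4: π = [0.2670, 0.3180, 0.4150]
t=5: π = [0.2636, 0.3262, 0.4102]
t=6: π = [0.2652, 0.3222, 0.4125]
t=7: π = [0.2644, 0.3242, 0.4114]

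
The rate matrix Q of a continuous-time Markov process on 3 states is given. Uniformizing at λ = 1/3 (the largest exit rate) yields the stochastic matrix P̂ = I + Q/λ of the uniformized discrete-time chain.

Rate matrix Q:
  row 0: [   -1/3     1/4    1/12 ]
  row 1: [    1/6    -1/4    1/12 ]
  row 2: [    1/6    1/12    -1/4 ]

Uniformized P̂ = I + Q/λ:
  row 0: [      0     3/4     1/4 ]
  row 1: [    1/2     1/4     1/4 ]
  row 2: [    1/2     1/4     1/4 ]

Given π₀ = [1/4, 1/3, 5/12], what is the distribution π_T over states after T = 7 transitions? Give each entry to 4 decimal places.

t=0: π = [0.2500, 0.3333, 0.4167]
t=1: π = [0.3750, 0.3750, 0.2500]
t=2: π = [0.3125, 0.4375, 0.2500]
t=3: π = [0.3438, 0.4063, 0.2500]
t=4: π = [0.3281, 0.4219, 0.2500]
t=5: π = [0.3359, 0.4141, 0.2500]
t=6: π = [0.3320, 0.4180, 0.2500]
t=7: π = [0.3340, 0.4160, 0.2500]

π = [0.3340, 0.4160, 0.2500]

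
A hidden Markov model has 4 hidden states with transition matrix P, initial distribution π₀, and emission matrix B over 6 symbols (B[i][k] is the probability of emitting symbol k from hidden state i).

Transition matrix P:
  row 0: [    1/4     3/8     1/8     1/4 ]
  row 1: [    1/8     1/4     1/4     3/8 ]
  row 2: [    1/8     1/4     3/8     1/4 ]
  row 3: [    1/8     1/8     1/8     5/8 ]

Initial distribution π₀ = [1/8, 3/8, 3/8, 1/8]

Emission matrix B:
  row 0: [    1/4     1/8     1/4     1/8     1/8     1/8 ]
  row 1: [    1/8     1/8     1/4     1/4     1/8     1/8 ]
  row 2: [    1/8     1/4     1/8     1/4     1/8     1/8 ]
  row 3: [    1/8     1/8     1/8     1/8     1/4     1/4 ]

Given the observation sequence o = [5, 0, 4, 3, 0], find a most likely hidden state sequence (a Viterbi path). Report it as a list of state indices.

path = [3, 3, 3, 3, 3]

t=0: δ = [1.562e-02, 4.688e-02, 4.688e-02, 3.125e-02]  (obs o_0=5)
t=1: δ = [1.465e-03, 1.465e-03, 2.197e-03, 2.441e-03]  ψ = [1, 1, 2, 3]  (obs o_1=0)
t=2: δ = [4.578e-05, 6.866e-05, 1.030e-04, 3.815e-04]  ψ = [0, 0, 2, 3]  (obs o_2=4)
t=3: δ = [5.960e-06, 1.192e-05, 1.192e-05, 2.980e-05]  ψ = [3, 3, 3, 3]  (obs o_3=3)
t=4: δ = [9.313e-07, 4.657e-07, 5.588e-07, 2.328e-06]  ψ = [3, 3, 2, 3]  (obs o_4=0)
backtrack: best end state = 3; path = [3, 3, 3, 3, 3]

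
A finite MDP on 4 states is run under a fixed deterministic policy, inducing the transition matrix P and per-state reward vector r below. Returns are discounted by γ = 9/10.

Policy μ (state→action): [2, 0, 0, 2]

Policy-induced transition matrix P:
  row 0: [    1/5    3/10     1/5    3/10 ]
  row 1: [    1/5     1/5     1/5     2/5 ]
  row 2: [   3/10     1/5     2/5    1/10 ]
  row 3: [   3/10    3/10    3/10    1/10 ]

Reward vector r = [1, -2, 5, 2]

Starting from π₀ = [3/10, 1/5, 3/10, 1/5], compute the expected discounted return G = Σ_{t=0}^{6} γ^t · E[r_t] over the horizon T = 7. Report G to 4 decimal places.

G = 8.5201

t=0: π = [0.3000, 0.2000, 0.3000, 0.2000], E[r] = 1.8000, γ^t·E[r] = 1.800000, running G = 1.800000
t=1: π = [0.2500, 0.2500, 0.2800, 0.2200], E[r] = 1.5900, γ^t·E[r] = 1.431000, running G = 3.231000
t=2: π = [0.2500, 0.2470, 0.2780, 0.2250], E[r] = 1.5960, γ^t·E[r] = 1.292760, running G = 4.523760
t=3: π = [0.2503, 0.2475, 0.2781, 0.2241], E[r] = 1.5940, γ^t·E[r] = 1.162026, running G = 5.685786
t=4: π = [0.2502, 0.2474, 0.2780, 0.2243], E[r] = 1.5941, γ^t·E[r] = 1.045896, running G = 6.731682
t=5: π = [0.2502, 0.2475, 0.2780, 0.2243], E[r] = 1.5941, γ^t·E[r] = 0.941279, running G = 7.672961
t=6: π = [0.2502, 0.2475, 0.2780, 0.2243], E[r] = 1.5941, γ^t·E[r] = 0.847154, running G = 8.520115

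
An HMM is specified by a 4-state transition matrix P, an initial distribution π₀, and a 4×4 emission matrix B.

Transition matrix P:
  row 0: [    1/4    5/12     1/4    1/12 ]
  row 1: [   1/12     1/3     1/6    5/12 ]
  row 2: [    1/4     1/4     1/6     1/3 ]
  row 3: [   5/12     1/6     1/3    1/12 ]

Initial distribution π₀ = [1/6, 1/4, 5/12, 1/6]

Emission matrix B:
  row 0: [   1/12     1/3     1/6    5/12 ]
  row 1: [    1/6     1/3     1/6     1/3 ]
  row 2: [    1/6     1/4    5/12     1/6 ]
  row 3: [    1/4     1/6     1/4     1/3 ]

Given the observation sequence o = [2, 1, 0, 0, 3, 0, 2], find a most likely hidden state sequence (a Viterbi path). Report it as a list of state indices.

t=0: δ = [2.778e-02, 4.167e-02, 1.736e-01, 4.167e-02]  (obs o_0=2)
t=1: δ = [1.447e-02, 1.447e-02, 7.234e-03, 9.645e-03]  ψ = [2, 2, 2, 2]  (obs o_1=1)
t=2: δ = [3.349e-04, 1.005e-03, 6.028e-04, 1.507e-03]  ψ = [3, 0, 0, 1]  (obs o_2=0)
t=3: δ = [5.233e-05, 5.582e-05, 8.372e-05, 1.047e-04]  ψ = [3, 1, 3, 1]  (obs o_3=0)
t=4: δ = [1.817e-05, 7.268e-06, 5.814e-06, 9.303e-06]  ψ = [3, 0, 3, 2]  (obs o_4=3)
t=5: δ = [3.785e-07, 1.262e-06, 7.571e-07, 7.571e-07]  ψ = [0, 0, 0, 1]  (obs o_5=0)
t=6: δ = [5.257e-08, 7.010e-08, 1.051e-07, 1.314e-07]  ψ = [3, 1, 3, 1]  (obs o_6=2)
backtrack: best end state = 3; path = [2, 0, 1, 3, 0, 1, 3]

path = [2, 0, 1, 3, 0, 1, 3]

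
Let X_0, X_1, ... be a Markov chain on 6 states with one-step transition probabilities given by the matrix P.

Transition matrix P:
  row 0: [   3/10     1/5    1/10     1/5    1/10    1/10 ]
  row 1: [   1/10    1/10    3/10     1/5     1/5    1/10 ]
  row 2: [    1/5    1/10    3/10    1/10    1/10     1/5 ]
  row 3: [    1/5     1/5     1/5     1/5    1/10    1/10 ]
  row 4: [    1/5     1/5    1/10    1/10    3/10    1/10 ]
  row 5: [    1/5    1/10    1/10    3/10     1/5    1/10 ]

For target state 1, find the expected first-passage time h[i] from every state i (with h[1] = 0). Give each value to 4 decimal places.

h = [5.7558, 0.0000, 6.5383, 5.8341, 5.7460, 6.3383]

First-step conditioning: h[1] = 0; for i ≠ 1, h[i] = 1 + Σ_k P[i][k]·h[k].
  h[0] = 1 + 3/10·h[0] + 1/10·h[2] + 1/5·h[3] + 1/10·h[4] + 1/10·h[5]
  h[2] = 1 + 1/5·h[0] + 3/10·h[2] + 1/10·h[3] + 1/10·h[4] + 1/5·h[5]
  h[3] = 1 + 1/5·h[0] + 1/5·h[2] + 1/5·h[3] + 1/10·h[4] + 1/10·h[5]
  h[4] = 1 + 1/5·h[0] + 1/10·h[2] + 1/10·h[3] + 3/10·h[4] + 1/10·h[5]
  h[5] = 1 + 1/5·h[0] + 1/10·h[2] + 3/10·h[3] + 1/5·h[4] + 1/10·h[5]
Solving the 5×5 linear system over states ≠ 1 gives exactly h = [32365/5623, 0, 36765/5623, 32805/5623, 32310/5623, 35640/5623] (h[1] = 0 is the target).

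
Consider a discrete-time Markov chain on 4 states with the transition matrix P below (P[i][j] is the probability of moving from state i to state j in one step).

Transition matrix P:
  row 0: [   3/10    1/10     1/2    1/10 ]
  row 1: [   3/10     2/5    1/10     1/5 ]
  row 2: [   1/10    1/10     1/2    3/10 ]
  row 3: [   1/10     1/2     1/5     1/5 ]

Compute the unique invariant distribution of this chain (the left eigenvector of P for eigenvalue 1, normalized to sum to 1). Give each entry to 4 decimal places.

π = [0.1913, 0.2651, 0.3298, 0.2139]

Balance equations π_j = Σ_i π_i·P[i][j]:
  π_0 = 3/10·π_0 + 3/10·π_1 + 1/10·π_2 + 1/10·π_3
  π_1 = 1/10·π_0 + 2/5·π_1 + 1/10·π_2 + 1/2·π_3
  π_2 = 1/2·π_0 + 1/10·π_1 + 1/2·π_2 + 1/5·π_3
  normalize: π_0 + π_1 + π_2 + π_3 = 1
Solving the linear system gives exactly π = [127/664, 22/83, 219/664, 71/332].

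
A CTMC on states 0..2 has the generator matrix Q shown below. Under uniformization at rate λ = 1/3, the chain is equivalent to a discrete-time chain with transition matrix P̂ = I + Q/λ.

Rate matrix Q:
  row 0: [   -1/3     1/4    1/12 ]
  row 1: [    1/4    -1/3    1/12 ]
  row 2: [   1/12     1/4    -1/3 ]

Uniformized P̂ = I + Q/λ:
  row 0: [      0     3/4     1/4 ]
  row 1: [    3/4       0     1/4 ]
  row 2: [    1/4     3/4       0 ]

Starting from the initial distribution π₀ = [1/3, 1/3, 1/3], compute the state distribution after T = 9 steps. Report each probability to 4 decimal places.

t=0: π = [0.3333, 0.3333, 0.3333]
t=1: π = [0.3333, 0.5000, 0.1667]
t=2: π = [0.4167, 0.3750, 0.2083]
t=3: π = [0.3333, 0.4688, 0.1979]
t=4: π = [0.4010, 0.3984, 0.2005]
t=5: π = [0.3490, 0.4512, 0.1999]
t=6: π = [0.3883, 0.4116, 0.2000]
t=7: π = [0.3587, 0.4413, 0.2000]
t=8: π = [0.3810, 0.4190, 0.2000]
t=9: π = [0.3643, 0.4357, 0.2000]

π = [0.3643, 0.4357, 0.2000]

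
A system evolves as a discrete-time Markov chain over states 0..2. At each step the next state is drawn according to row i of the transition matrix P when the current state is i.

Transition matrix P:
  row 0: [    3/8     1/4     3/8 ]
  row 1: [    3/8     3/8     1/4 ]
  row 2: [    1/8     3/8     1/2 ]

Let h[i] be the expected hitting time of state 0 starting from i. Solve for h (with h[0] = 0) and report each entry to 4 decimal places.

First-step conditioning: h[0] = 0; for i ≠ 0, h[i] = 1 + Σ_k P[i][k]·h[k].
  h[1] = 1 + 3/8·h[1] + 1/4·h[2]
  h[2] = 1 + 3/8·h[1] + 1/2·h[2]
Solving the 2×2 linear system over states ≠ 0 gives exactly h = [0, 24/7, 32/7] (h[0] = 0 is the target).

h = [0.0000, 3.4286, 4.5714]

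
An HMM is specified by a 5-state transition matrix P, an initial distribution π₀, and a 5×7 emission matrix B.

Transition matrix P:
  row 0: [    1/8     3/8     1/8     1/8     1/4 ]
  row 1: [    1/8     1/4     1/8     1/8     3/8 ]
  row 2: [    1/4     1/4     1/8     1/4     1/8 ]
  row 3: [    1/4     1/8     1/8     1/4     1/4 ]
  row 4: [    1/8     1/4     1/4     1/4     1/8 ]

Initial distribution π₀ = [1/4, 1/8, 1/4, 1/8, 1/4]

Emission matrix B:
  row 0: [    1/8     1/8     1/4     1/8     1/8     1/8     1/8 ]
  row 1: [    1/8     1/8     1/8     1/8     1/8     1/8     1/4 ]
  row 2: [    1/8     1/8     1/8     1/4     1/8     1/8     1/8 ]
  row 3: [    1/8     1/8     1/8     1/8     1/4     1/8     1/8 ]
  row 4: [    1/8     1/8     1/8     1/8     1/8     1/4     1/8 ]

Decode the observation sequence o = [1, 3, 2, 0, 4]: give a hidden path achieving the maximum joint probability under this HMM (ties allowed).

path = [4, 2, 0, 1, 4]

t=0: δ = [3.125e-02, 1.562e-02, 3.125e-02, 1.562e-02, 3.125e-02]  (obs o_0=1)
t=1: δ = [9.766e-04, 1.465e-03, 1.953e-03, 9.766e-04, 9.766e-04]  ψ = [2, 0, 4, 2, 0]  (obs o_1=3)
t=2: δ = [1.221e-04, 6.104e-05, 3.052e-05, 6.104e-05, 6.866e-05]  ψ = [2, 2, 2, 2, 1]  (obs o_2=2)
t=3: δ = [1.907e-06, 5.722e-06, 2.146e-06, 2.146e-06, 3.815e-06]  ψ = [0, 0, 4, 4, 0]  (obs o_3=0)
t=4: δ = [8.941e-08, 1.788e-07, 1.192e-07, 2.384e-07, 2.682e-07]  ψ = [1, 1, 4, 4, 1]  (obs o_4=4)
backtrack: best end state = 4; path = [4, 2, 0, 1, 4]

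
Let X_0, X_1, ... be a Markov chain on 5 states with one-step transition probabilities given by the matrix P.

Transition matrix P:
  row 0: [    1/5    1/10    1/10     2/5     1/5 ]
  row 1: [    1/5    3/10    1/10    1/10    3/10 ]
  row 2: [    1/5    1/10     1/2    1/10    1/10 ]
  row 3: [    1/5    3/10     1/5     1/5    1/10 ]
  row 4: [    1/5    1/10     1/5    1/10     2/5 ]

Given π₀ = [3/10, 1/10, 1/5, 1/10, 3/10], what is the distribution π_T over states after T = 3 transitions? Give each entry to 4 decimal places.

t=0: π = [0.3000, 0.1000, 0.2000, 0.1000, 0.3000]
t=1: π = [0.2000, 0.1400, 0.2200, 0.2000, 0.2400]
t=2: π = [0.2000, 0.1680, 0.2320, 0.1800, 0.2200]
t=3: π = [0.2000, 0.1696, 0.2328, 0.1780, 0.2196]

π = [0.2000, 0.1696, 0.2328, 0.1780, 0.2196]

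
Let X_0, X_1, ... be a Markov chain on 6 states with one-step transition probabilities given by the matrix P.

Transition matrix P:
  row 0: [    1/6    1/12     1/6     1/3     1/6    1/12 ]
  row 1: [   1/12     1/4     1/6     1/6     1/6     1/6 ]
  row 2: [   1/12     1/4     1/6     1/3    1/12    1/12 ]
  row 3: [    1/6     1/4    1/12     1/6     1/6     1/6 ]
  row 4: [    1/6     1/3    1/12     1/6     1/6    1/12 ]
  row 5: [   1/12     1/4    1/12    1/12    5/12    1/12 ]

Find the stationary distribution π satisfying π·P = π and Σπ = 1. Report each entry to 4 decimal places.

Balance equations π_j = Σ_i π_i·P[i][j]:
  π_0 = 1/6·π_0 + 1/12·π_1 + 1/12·π_2 + 1/6·π_3 + 1/6·π_4 + 1/12·π_5
  π_1 = 1/12·π_0 + 1/4·π_1 + 1/4·π_2 + 1/4·π_3 + 1/3·π_4 + 1/4·π_5
  π_2 = 1/6·π_0 + 1/6·π_1 + 1/6·π_2 + 1/12·π_3 + 1/12·π_4 + 1/12·π_5
  π_3 = 1/3·π_0 + 1/6·π_1 + 1/3·π_2 + 1/6·π_3 + 1/6·π_4 + 1/12·π_5
  π_4 = 1/6·π_0 + 1/6·π_1 + 1/12·π_2 + 1/6·π_3 + 1/6·π_4 + 5/12·π_5
  normalize: π_0 + π_1 + π_2 + π_3 + π_4 + π_5 = 1
Solving the linear system gives exactly π = [31269/248393, 60744/248393, 30946/248393, 49279/248393, 333/1787, 29868/248393].

π = [0.1259, 0.2445, 0.1246, 0.1984, 0.1863, 0.1202]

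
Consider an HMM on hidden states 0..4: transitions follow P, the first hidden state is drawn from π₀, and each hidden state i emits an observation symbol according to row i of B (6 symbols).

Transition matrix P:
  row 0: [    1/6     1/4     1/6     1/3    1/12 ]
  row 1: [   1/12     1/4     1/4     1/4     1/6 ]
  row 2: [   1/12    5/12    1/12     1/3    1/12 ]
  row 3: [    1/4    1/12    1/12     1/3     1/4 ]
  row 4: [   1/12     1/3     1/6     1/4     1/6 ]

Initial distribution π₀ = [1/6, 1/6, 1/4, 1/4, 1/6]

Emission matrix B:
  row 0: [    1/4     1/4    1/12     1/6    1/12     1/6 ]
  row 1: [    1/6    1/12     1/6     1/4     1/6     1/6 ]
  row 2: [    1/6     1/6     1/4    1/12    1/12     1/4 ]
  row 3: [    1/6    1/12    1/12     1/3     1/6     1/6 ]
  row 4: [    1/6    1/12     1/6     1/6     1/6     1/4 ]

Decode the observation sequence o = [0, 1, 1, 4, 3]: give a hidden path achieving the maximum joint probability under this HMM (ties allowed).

t=0: δ = [4.167e-02, 2.778e-02, 4.167e-02, 4.167e-02, 2.778e-02]  (obs o_0=0)
t=1: δ = [2.604e-03, 1.447e-03, 1.157e-03, 1.157e-03, 8.681e-04]  ψ = [3, 2, 0, 0, 3]  (obs o_1=1)
t=2: δ = [1.085e-04, 5.425e-05, 7.234e-05, 7.234e-05, 2.411e-05]  ψ = [0, 0, 0, 0, 3]  (obs o_2=1)
t=3: δ = [1.507e-06, 5.023e-06, 1.507e-06, 6.028e-06, 3.014e-06]  ψ = [0, 2, 0, 0, 3]  (obs o_3=4)
t=4: δ = [2.512e-07, 3.140e-07, 1.047e-07, 6.698e-07, 2.512e-07]  ψ = [3, 1, 1, 3, 3]  (obs o_4=3)
backtrack: best end state = 3; path = [3, 0, 0, 3, 3]

path = [3, 0, 0, 3, 3]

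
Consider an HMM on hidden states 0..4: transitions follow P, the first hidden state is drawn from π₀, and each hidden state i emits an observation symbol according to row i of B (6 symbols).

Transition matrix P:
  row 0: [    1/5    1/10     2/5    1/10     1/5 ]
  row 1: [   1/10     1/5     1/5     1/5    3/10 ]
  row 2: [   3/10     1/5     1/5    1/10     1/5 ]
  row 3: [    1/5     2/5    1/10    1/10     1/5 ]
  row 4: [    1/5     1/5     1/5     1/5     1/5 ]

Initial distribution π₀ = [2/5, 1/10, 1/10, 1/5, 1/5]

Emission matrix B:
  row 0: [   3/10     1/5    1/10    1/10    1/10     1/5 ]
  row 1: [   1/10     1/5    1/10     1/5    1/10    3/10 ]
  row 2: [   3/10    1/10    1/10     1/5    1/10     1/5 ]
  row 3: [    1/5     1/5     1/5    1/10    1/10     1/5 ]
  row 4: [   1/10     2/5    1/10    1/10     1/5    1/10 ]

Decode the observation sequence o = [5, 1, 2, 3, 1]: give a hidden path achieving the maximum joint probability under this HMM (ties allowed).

t=0: δ = [8.000e-02, 3.000e-02, 2.000e-02, 4.000e-02, 2.000e-02]  (obs o_0=5)
t=1: δ = [3.200e-03, 3.200e-03, 3.200e-03, 1.600e-03, 6.400e-03]  ψ = [0, 3, 0, 0, 0]  (obs o_1=1)
t=2: δ = [1.280e-04, 1.280e-04, 1.280e-04, 2.560e-04, 1.280e-04]  ψ = [4, 4, 0, 4, 4]  (obs o_2=2)
t=3: δ = [5.120e-06, 2.048e-05, 1.024e-05, 2.560e-06, 5.120e-06]  ψ = [3, 3, 0, 1, 3]  (obs o_3=3)
t=4: δ = [6.144e-07, 8.192e-07, 4.096e-07, 8.192e-07, 2.458e-06]  ψ = [2, 1, 1, 1, 1]  (obs o_4=1)
backtrack: best end state = 4; path = [0, 4, 3, 1, 4]

path = [0, 4, 3, 1, 4]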